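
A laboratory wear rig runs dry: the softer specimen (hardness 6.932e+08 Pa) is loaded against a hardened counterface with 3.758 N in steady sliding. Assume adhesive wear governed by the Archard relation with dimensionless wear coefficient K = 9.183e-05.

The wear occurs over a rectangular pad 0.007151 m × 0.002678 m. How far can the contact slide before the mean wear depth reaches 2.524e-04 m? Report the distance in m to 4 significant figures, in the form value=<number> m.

value=9709 m

Intermediates appear rounded; every step keeps full precision. Rounded just once to four significant figures.
Contact area A = 0.007151 m × 0.002678 m = 1.915e-05 m².
Working in SI base units: W = 3.758 N, H = 6.932e+08 Pa, K = 9.183e-05.
Limit volume V_lim = h_lim·A = 2.524e-04 · 1.915e-05 = 4.834e-09 m³.
Sliding life L = V_lim·H/(K·W) = 4.834e-09 · 6.932e+08 / (9.183e-05 · 3.758) = 9709 m.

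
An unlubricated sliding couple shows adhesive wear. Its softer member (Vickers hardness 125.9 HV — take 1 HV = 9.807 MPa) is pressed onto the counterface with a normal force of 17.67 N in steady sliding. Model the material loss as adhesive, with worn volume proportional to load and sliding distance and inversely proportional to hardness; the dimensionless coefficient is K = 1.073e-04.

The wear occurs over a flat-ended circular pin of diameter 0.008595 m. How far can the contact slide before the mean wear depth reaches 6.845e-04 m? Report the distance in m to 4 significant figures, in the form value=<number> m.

The algebra runs at exact precision. Intermediate values are printed rounded — a lone final rounding: 4 significant figures.
Hardness H = 125.9 HV × 9.807 MPa/HV = 1235 MPa = 1.235e+09 Pa.
Contact area A = π·d²/4 = π·(0.008595 m)²/4 = 5.802e-05 m².
In SI base units: W = 17.67 N, H = 1.235e+09 Pa, K = 1.073e-04.
Allowed volume V_lim = h_lim·A = 6.845e-04 · 5.802e-05 = 3.972e-08 m³.
Sliding life L = V_lim·H/(K·W) = 3.972e-08 · 1.235e+09 / (1.073e-04 · 17.67) = 2.586e+04 m.

value=2.586e+04 m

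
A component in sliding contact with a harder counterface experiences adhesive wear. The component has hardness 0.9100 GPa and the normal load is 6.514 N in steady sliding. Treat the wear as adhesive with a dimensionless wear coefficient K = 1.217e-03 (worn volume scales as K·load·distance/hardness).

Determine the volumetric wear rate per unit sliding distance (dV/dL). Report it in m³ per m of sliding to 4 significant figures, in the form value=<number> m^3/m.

Intermediate values are displayed rounded. The computation maintains full float precision. Rounded once at the end: 4 significant figures.
Convert: Hardness H = 0.9100 GPa = 9.100e+08 Pa.
SI base units throughout: W = 6.514 N, H = 9.100e+08 Pa, K = 1.217e-03.
Volumetric rate dV/dL = K·W/H (independent of L): 1.217e-03 · 6.514 / 9.100e+08 = 8.712e-12 m³/m.

value=8.712e-12 m^3/m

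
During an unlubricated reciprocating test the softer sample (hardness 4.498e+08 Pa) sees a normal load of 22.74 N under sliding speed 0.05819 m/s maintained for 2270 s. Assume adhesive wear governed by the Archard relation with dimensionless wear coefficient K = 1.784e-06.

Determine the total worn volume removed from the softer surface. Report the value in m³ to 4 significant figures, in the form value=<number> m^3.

Every step keeps full float precision, and intermediate values are displayed rounded — one final rounding: 4 significant figures.
Convert: The distance L = v·t = 0.05819 m/s × 2270 s = 132.1 m.
SI base units throughout: W = 22.74 N, H = 4.498e+08 Pa, K = 1.784e-06.
Apply Archard: V = K·W·L/H = 1.784e-06 · 22.74 · 132.1 / 4.498e+08 = 1.191e-11 m³.

value=1.191e-11 m^3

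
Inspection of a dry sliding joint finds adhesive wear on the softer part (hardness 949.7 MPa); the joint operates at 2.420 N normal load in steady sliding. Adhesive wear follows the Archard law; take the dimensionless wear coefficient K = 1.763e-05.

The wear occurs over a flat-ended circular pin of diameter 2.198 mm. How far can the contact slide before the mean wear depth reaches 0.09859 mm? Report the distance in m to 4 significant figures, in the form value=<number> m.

value=8327 m

Intermediates are shown rounded, and every step runs at full float precision, and one final rounding, at 4 significant digits.
Hardness H = 949.7 MPa = 9.497e+08 Pa.
Pin diameter d = 2.198 mm = 0.002198 m. Contact area A = π·d²/4 = π·(0.002198 m)²/4 = 3.794e-06 m².
Depth limit h_lim = 0.09859 mm = 9.859e-05 m.
Working in SI base units: W = 2.420 N, H = 9.497e+08 Pa, K = 1.763e-05.
Volume at the limit: V_lim = h_lim·A = 9.859e-05 · 3.794e-06 = 3.741e-10 m³.
Inverting, life L = V_lim·H/(K·W) = 3.741e-10 · 9.497e+08 / (1.763e-05 · 2.420) = 8327 m.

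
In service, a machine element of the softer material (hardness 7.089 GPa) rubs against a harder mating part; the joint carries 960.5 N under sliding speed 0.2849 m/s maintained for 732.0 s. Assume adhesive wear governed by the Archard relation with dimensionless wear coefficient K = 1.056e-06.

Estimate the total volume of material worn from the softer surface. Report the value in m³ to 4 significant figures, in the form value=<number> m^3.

Each operation holds full float precision — the intermediates are shown rounded — one last rounding: four significant digits.
Sliding distance L = v·t = 0.2849 m/s × 732.0 s = 208.5 m.
Hardness H = 7.089 GPa = 7.089e+09 Pa.
Working in SI base units: W = 960.5 N, H = 7.089e+09 Pa, K = 1.056e-06.
Archard relation: V = K·W·L/H = 1.056e-06 · 960.5 · 208.5 / 7.089e+09 = 2.984e-11 m³.

value=2.984e-11 m^3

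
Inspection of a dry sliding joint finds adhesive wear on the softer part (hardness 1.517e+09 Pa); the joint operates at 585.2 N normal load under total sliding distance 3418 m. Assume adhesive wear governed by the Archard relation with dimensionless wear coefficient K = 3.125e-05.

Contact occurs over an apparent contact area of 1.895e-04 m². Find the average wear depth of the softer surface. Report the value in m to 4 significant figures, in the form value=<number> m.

value=2.174e-04 m

Intermediates appear rounded, and each operation holds full float precision; a single final rounding: 4 significant figures.
SI base units throughout: W = 585.2 N, H = 1.517e+09 Pa, K = 3.125e-05.
By Archard's law, V = K·W·L/H = 3.125e-05 · 585.2 · 3418 / 1.517e+09 = 4.120e-08 m³.
Average depth h = V/A = 4.120e-08 / 1.895e-04 = 2.174e-04 m.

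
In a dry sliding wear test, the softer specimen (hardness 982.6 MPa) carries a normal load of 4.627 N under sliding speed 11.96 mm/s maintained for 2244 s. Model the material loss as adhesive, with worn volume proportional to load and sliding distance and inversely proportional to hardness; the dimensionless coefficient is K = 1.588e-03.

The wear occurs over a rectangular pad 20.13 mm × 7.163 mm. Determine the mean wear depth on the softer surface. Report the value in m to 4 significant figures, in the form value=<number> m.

All working math carries full precision. Quoted intermediates are rounded; rounded just once: 4 significant digits.
Convert: Sliding speed v = 11.96 mm/s = 0.01196 m/s. Total distance L = v·t = 0.01196 m/s × 2244 s = 26.84 m.
Convert: Hardness H = 982.6 MPa = 9.826e+08 Pa.
Convert: Pad sides 20.13 mm × 7.163 mm = 0.02013 m × 0.007163 m. Contact area A = 0.02013 m × 0.007163 m = 1.442e-04 m².
As SI base values: W = 4.627 N, H = 9.826e+08 Pa, K = 1.588e-03.
Archard relation: V = K·W·L/H = 1.588e-03 · 4.627 · 26.84 / 9.826e+08 = 2.007e-10 m³.
Mean depth h = V/A = 2.007e-10 / 1.442e-04 = 1.392e-06 m.

value=1.392e-06 m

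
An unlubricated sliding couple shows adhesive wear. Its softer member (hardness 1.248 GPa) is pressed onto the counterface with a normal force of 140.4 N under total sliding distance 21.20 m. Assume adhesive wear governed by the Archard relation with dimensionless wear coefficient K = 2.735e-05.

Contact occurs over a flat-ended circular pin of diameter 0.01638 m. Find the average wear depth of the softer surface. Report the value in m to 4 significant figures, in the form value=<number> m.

The algebra runs at exact precision — quoted intermediates are rounded — rounded just once to four significant figures.
Convert: Hardness H = 1.248 GPa = 1.248e+09 Pa.
Convert: Contact area A = π·d²/4 = π·(0.01638 m)²/4 = 2.107e-04 m².
In SI base units, W = 140.4 N, H = 1.248e+09 Pa, K = 2.735e-05.
Wear volume V = K·W·L/H = 2.735e-05 · 140.4 · 21.20 / 1.248e+09 = 6.523e-11 m³.
Average depth h = V/A = 6.523e-11 / 2.107e-04 = 3.095e-07 m.

value=3.095e-07 m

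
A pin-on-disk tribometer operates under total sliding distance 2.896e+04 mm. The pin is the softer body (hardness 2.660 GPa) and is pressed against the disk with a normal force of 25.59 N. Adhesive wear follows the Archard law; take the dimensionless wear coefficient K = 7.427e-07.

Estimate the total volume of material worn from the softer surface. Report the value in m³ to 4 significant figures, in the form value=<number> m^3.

value=2.069e-13 m^3

The algebra carries full float precision, and the intermediates are shown rounded; one final rounding to four significant figures.
Sliding distance L = 2.896e+04 mm = 28.96 m.
Hardness H = 2.660 GPa = 2.660e+09 Pa.
As SI base values: W = 25.59 N, H = 2.660e+09 Pa, K = 7.427e-07.
By Archard's law, V = K·W·L/H = 7.427e-07 · 25.59 · 28.96 / 2.660e+09 = 2.069e-13 m³.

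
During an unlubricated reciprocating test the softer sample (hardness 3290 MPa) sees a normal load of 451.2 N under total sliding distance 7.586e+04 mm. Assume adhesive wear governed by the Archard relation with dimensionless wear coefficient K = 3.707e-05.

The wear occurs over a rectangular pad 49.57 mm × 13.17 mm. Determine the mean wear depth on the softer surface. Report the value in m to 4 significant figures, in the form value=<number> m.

Intermediate values are shown rounded. Every step runs at full precision. Rounded just once: four significant digits.
Convert: The distance L = 7.586e+04 mm = 75.86 m.
Convert: Hardness H = 3290 MPa = 3.290e+09 Pa.
Convert: Pad sides 49.57 mm × 13.17 mm = 0.04957 m × 0.01317 m. Contact area A = 0.04957 m × 0.01317 m = 6.528e-04 m².
In SI base units, W = 451.2 N, H = 3.290e+09 Pa, K = 3.707e-05.
Volume removed: V = K·W·L/H = 3.707e-05 · 451.2 · 75.86 / 3.290e+09 = 3.857e-10 m³.
Wear depth h = V/A = 3.857e-10 / 6.528e-04 = 5.908e-07 m.

value=5.908e-07 m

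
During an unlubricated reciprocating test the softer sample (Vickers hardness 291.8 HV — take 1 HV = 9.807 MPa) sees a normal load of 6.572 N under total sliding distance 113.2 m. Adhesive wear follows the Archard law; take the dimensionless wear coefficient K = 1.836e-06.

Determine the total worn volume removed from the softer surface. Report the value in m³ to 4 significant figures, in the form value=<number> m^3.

value=4.773e-13 m^3

Intermediate values are displayed rounded — every step carries full float precision — rounded once at the end to four significant digits.
Convert: Hardness H = 291.8 HV × 9.807 MPa/HV = 2862 MPa = 2.862e+09 Pa.
As SI base values: W = 6.572 N, H = 2.862e+09 Pa, K = 1.836e-06.
Archard relation: V = K·W·L/H = 1.836e-06 · 6.572 · 113.2 / 2.862e+09 = 4.773e-13 m³.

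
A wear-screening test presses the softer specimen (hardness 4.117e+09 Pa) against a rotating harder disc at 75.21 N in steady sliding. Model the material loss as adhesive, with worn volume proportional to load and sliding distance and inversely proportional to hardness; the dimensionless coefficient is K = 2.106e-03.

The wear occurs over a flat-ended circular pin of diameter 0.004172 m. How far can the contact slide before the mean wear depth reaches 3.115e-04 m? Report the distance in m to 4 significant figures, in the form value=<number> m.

value=110.7 m

Intermediates are displayed rounded — the algebra maintains full precision, and one last rounding, at 4 significant digits.
Convert: Contact area A = π·d²/4 = π·(0.004172 m)²/4 = 1.367e-05 m².
In SI base units: W = 75.21 N, H = 4.117e+09 Pa, K = 2.106e-03.
Limit volume V_lim = h_lim·A = 3.115e-04 · 1.367e-05 = 4.258e-09 m³.
Thus life L = V_lim·H/(K·W) = 4.258e-09 · 4.117e+09 / (2.106e-03 · 75.21) = 110.7 m.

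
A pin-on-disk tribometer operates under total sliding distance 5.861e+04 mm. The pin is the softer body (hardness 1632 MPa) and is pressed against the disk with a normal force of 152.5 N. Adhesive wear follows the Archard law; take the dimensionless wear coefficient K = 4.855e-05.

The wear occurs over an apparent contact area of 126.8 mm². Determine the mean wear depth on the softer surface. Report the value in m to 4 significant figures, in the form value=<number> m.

value=2.097e-06 m

Intermediates appear rounded — all arithmetic maintains full precision, and rounded once at the end to four significant digits.
Path length L = 5.861e+04 mm = 58.61 m.
Hardness H = 1632 MPa = 1.632e+09 Pa.
Contact area A = 126.8 mm² = 1.268e-04 m².
SI base units throughout: W = 152.5 N, H = 1.632e+09 Pa, K = 4.855e-05.
Worn volume V = K·W·L/H = 4.855e-05 · 152.5 · 58.61 / 1.632e+09 = 2.659e-10 m³.
Average depth h = V/A = 2.659e-10 / 1.268e-04 = 2.097e-06 m.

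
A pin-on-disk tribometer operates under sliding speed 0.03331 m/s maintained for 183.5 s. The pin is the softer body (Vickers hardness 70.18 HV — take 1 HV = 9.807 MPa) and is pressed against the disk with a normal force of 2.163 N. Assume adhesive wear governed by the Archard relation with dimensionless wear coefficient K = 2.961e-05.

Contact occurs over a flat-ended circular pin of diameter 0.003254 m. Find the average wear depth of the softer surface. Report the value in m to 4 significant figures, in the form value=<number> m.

value=6.840e-08 m

Intermediates appear rounded. Every step runs at exact precision. Rounded once at the end to 4 significant figures.
Sliding distance L = v·t = 0.03331 m/s × 183.5 s = 6.112 m.
Hardness H = 70.18 HV × 9.807 MPa/HV = 688.3 MPa = 6.883e+08 Pa.
Contact area A = π·d²/4 = π·(0.003254 m)²/4 = 8.316e-06 m².
Collected in SI base units: W = 2.163 N, H = 6.883e+08 Pa, K = 2.961e-05.
Archard volume V = K·W·L/H = 2.961e-05 · 2.163 · 6.112 / 6.883e+08 = 5.688e-13 m³.
Mean depth h = V/A = 5.688e-13 / 8.316e-06 = 6.840e-08 m.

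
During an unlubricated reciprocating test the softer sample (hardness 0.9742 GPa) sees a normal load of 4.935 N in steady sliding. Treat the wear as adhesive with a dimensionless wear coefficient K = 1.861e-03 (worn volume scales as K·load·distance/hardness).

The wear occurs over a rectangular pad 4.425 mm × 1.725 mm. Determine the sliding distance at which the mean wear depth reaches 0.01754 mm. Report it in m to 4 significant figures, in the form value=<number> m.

value=14.20 m

Displayed values are rounded. Each operation runs at exact precision; a single final rounding: four significant digits.
Convert: Hardness H = 0.9742 GPa = 9.742e+08 Pa.
Convert: Pad sides 4.425 mm × 1.725 mm = 0.004425 m × 0.001725 m. Contact area A = 0.004425 m × 0.001725 m = 7.633e-06 m².
Convert: Depth limit h_lim = 0.01754 mm = 1.754e-05 m.
Working in SI base units: W = 4.935 N, H = 9.742e+08 Pa, K = 1.861e-03.
Wearable volume V_lim = h_lim·A = 1.754e-05 · 7.633e-06 = 1.339e-10 m³.
Sliding life L = V_lim·H/(K·W) = 1.339e-10 · 9.742e+08 / (1.861e-03 · 4.935) = 14.20 m.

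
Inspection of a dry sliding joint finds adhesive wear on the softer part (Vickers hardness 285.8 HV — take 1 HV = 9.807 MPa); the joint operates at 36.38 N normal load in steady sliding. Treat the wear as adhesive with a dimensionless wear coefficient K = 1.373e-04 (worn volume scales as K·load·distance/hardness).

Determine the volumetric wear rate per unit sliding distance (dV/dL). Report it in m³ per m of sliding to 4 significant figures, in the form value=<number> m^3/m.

value=1.782e-12 m^3/m

Quoted intermediates are rounded — all arithmetic keeps full precision. Rounded just once, at four significant digits.
Convert: Hardness H = 285.8 HV × 9.807 MPa/HV = 2803 MPa = 2.803e+09 Pa.
As SI base values: W = 36.38 N, H = 2.803e+09 Pa, K = 1.373e-04.
Rate of wear dV/dL = K·W/H, per unit distance: 1.373e-04 · 36.38 / 2.803e+09 = 1.782e-12 m³/m.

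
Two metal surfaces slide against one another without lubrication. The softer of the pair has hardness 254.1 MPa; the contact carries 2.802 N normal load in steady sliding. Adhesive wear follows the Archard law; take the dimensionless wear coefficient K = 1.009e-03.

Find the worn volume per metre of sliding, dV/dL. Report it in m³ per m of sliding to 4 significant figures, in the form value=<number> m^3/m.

value=1.113e-11 m^3/m

Intermediates are printed rounded — the computation runs at exact precision. Rounded just once, at 4 significant figures.
Hardness H = 254.1 MPa = 2.541e+08 Pa.
Collected in SI base units: W = 2.802 N, H = 2.541e+08 Pa, K = 1.009e-03.
The wear rate dV/dL = K·W/H, so: 1.009e-03 · 2.802 / 2.541e+08 = 1.113e-11 m³/m.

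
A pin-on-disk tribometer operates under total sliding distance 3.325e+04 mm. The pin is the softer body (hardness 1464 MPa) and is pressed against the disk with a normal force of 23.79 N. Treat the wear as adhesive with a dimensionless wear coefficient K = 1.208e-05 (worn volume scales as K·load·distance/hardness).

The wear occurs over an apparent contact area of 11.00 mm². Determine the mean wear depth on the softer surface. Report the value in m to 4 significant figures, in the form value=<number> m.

value=5.934e-07 m

Intermediates appear rounded; the algebra carries full float precision — one last rounding: four significant digits.
Total distance L = 3.325e+04 mm = 33.25 m.
Hardness H = 1464 MPa = 1.464e+09 Pa.
Contact area A = 11.00 mm² = 1.100e-05 m².
As SI base values: W = 23.79 N, H = 1.464e+09 Pa, K = 1.208e-05.
Apply Archard: V = K·W·L/H = 1.208e-05 · 23.79 · 33.25 / 1.464e+09 = 6.527e-12 m³.
Mean wear depth h = V/A = 6.527e-12 / 1.100e-05 = 5.934e-07 m.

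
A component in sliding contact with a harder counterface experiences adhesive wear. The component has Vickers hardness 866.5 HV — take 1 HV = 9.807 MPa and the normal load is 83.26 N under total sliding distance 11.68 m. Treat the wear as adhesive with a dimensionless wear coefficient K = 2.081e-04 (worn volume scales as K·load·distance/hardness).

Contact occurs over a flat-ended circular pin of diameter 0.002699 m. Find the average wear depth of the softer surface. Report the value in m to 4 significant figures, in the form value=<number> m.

Intermediate values are shown rounded, and all working math carries full float precision, and one last rounding, at 4 significant figures.
Convert: Hardness H = 866.5 HV × 9.807 MPa/HV = 8498 MPa = 8.498e+09 Pa.
Convert: Contact area A = π·d²/4 = π·(0.002699 m)²/4 = 5.721e-06 m².
Working in SI base units: W = 83.26 N, H = 8.498e+09 Pa, K = 2.081e-04.
Wear volume V = K·W·L/H = 2.081e-04 · 83.26 · 11.68 / 8.498e+09 = 2.381e-11 m³.
Wear depth h = V/A = 2.381e-11 / 5.721e-06 = 4.162e-06 m.

value=4.162e-06 m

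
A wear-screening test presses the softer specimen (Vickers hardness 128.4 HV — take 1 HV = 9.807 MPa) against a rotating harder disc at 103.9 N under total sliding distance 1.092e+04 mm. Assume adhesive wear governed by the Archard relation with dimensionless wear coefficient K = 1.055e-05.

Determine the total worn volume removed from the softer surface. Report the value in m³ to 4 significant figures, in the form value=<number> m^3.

Each operation carries full float precision; intermediates are displayed rounded; rounded once at the end: 4 significant digits.
The distance L = 1.092e+04 mm = 10.92 m.
Hardness H = 128.4 HV × 9.807 MPa/HV = 1259 MPa = 1.259e+09 Pa.
Collected in SI base units: W = 103.9 N, H = 1.259e+09 Pa, K = 1.055e-05.
Wear volume V = K·W·L/H = 1.055e-05 · 103.9 · 10.92 / 1.259e+09 = 9.506e-12 m³.

value=9.506e-12 m^3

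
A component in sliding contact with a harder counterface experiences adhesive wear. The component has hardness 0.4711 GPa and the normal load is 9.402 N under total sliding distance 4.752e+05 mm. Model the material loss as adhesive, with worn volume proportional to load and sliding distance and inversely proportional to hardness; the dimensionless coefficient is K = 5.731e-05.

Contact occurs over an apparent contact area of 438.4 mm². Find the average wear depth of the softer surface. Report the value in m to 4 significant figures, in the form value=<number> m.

All working math carries exact precision; the intermediates are displayed rounded; rounded just once to 4 significant figures.
Distance covered L = 4.752e+05 mm = 475.2 m.
Hardness H = 0.4711 GPa = 4.711e+08 Pa.
Contact area A = 438.4 mm² = 4.384e-04 m².
Collected in SI base units: W = 9.402 N, H = 4.711e+08 Pa, K = 5.731e-05.
Apply Archard: V = K·W·L/H = 5.731e-05 · 9.402 · 475.2 / 4.711e+08 = 5.435e-10 m³.
Mean wear depth h = V/A = 5.435e-10 / 4.384e-04 = 1.240e-06 m.

value=1.240e-06 m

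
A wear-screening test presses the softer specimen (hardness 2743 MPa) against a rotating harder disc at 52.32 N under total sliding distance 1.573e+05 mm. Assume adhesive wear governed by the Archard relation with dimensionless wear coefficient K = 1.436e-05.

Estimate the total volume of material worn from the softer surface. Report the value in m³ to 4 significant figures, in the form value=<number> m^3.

value=4.308e-11 m^3

The intermediates appear rounded, and each operation maintains full float precision; rounded just once: 4 significant figures.
Distance covered L = 1.573e+05 mm = 157.3 m.
Hardness H = 2743 MPa = 2.743e+09 Pa.
Restated in SI base units: W = 52.32 N, H = 2.743e+09 Pa, K = 1.436e-05.
Apply Archard: V = K·W·L/H = 1.436e-05 · 52.32 · 157.3 / 2.743e+09 = 4.308e-11 m³.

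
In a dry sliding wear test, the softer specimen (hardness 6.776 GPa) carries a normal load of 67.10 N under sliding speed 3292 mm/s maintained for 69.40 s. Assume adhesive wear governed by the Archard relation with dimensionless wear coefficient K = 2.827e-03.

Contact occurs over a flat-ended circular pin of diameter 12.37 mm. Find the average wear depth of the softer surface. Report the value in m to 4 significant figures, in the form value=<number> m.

The intermediates are shown rounded; all working math holds full precision, and a single final rounding, at four significant digits.
Sliding speed v = 3292 mm/s = 3.292 m/s. Total distance L = v·t = 3.292 m/s × 69.40 s = 228.5 m.
Hardness H = 6.776 GPa = 6.776e+09 Pa.
Pin diameter d = 12.37 mm = 0.01237 m. Contact area A = π·d²/4 = π·(0.01237 m)²/4 = 1.202e-04 m².
Expressed in SI base units: W = 67.10 N, H = 6.776e+09 Pa, K = 2.827e-03.
The Archard volume V = K·W·L/H = 2.827e-03 · 67.10 · 228.5 / 6.776e+09 = 6.396e-09 m³.
Mean depth h = V/A = 6.396e-09 / 1.202e-04 = 5.322e-05 m.

value=5.322e-05 m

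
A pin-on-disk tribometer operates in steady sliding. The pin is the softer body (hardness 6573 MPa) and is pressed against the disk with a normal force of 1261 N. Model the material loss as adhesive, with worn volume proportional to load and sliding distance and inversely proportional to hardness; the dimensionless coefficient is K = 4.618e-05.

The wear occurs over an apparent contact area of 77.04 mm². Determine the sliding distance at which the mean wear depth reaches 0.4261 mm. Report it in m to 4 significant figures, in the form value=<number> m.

value=3705 m

Shown intermediates are rounded; all working math holds exact precision. Rounded just once: four significant digits.
Convert: Hardness H = 6573 MPa = 6.573e+09 Pa.
Convert: Contact area A = 77.04 mm² = 7.704e-05 m².
Convert: Depth limit h_lim = 0.4261 mm = 4.261e-04 m.
SI base units throughout: W = 1261 N, H = 6.573e+09 Pa, K = 4.618e-05.
Wearable volume V_lim = h_lim·A = 4.261e-04 · 7.704e-05 = 3.283e-08 m³.
So the life L = V_lim·H/(K·W) = 3.283e-08 · 6.573e+09 / (4.618e-05 · 1261) = 3705 m.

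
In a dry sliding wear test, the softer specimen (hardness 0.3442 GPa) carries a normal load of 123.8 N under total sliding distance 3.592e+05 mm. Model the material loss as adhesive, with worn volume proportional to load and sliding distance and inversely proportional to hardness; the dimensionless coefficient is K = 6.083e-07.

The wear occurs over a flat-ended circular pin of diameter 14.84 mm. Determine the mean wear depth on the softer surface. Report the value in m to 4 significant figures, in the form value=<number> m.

value=4.544e-07 m

The intermediates are printed rounded, and all working math runs at exact precision; one last rounding: four significant digits.
Path length L = 3.592e+05 mm = 359.2 m.
Hardness H = 0.3442 GPa = 3.442e+08 Pa.
Pin diameter d = 14.84 mm = 0.01484 m. Contact area A = π·d²/4 = π·(0.01484 m)²/4 = 1.730e-04 m².
As SI base values: W = 123.8 N, H = 3.442e+08 Pa, K = 6.083e-07.
Volume removed: V = K·W·L/H = 6.083e-07 · 123.8 · 359.2 / 3.442e+08 = 7.859e-11 m³.
Mean wear depth h = V/A = 7.859e-11 / 1.730e-04 = 4.544e-07 m.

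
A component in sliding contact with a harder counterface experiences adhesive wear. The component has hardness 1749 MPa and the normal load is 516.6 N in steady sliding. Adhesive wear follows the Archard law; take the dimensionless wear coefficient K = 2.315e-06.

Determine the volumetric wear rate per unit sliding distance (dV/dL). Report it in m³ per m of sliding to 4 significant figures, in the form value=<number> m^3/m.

Intermediates are shown rounded; each operation maintains full precision, and a lone final rounding: four significant figures.
Convert: Hardness H = 1749 MPa = 1.749e+09 Pa.
Working in SI base units: W = 516.6 N, H = 1.749e+09 Pa, K = 2.315e-06.
Wear rate dV/dL = K·W/H (independent of L): 2.315e-06 · 516.6 / 1.749e+09 = 6.838e-13 m³/m.

value=6.838e-13 m^3/m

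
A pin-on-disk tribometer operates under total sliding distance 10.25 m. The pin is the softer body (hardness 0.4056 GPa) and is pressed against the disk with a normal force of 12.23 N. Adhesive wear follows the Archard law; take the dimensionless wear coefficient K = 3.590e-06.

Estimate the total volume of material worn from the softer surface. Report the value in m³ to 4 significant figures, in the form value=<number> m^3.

value=1.110e-12 m^3

Intermediates are printed rounded, and the computation runs at full float precision — rounded once at the end, at 4 significant digits.
Hardness H = 0.4056 GPa = 4.056e+08 Pa.
In SI base units, W = 12.23 N, H = 4.056e+08 Pa, K = 3.590e-06.
By Archard's law, V = K·W·L/H = 3.590e-06 · 12.23 · 10.25 / 4.056e+08 = 1.110e-12 m³.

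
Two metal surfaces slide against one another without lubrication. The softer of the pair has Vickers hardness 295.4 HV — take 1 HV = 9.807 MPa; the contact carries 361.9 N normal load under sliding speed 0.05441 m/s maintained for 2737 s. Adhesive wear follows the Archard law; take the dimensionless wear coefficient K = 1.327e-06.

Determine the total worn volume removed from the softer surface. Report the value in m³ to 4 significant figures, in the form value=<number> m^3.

Displayed values are rounded — the algebra holds exact precision, and a lone final rounding to 4 significant digits.
The distance L = v·t = 0.05441 m/s × 2737 s = 148.9 m.
Hardness H = 295.4 HV × 9.807 MPa/HV = 2897 MPa = 2.897e+09 Pa.
As SI base values: W = 361.9 N, H = 2.897e+09 Pa, K = 1.327e-06.
Archard volume V = K·W·L/H = 1.327e-06 · 361.9 · 148.9 / 2.897e+09 = 2.469e-11 m³.

value=2.469e-11 m^3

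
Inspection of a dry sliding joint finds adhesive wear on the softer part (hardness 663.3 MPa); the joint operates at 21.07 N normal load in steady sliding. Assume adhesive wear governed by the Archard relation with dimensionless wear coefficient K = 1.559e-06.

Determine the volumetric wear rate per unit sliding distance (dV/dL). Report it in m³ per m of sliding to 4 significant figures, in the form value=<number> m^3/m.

Intermediate values are printed rounded. The algebra carries full precision — one last rounding: 4 significant digits.
Hardness H = 663.3 MPa = 6.633e+08 Pa.
In SI base units: W = 21.07 N, H = 6.633e+08 Pa, K = 1.559e-06.
The wear rate dV/dL = K·W/H: 1.559e-06 · 21.07 / 6.633e+08 = 4.952e-14 m³/m.

value=4.952e-14 m^3/m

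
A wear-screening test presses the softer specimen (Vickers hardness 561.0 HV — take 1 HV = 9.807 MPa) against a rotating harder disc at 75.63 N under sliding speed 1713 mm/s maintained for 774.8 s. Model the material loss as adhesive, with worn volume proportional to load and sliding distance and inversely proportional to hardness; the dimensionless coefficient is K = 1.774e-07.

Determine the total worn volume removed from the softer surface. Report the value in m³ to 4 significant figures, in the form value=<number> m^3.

Intermediate values appear rounded. Every step keeps full float precision, and rounded just once: four significant digits.
Sliding speed v = 1713 mm/s = 1.713 m/s. Distance covered L = v·t = 1.713 m/s × 774.8 s = 1327 m.
Hardness H = 561.0 HV × 9.807 MPa/HV = 5502 MPa = 5.502e+09 Pa.
Working in SI base units: W = 75.63 N, H = 5.502e+09 Pa, K = 1.774e-07.
By Archard's law, V = K·W·L/H = 1.774e-07 · 75.63 · 1327 / 5.502e+09 = 3.237e-12 m³.

value=3.237e-12 m^3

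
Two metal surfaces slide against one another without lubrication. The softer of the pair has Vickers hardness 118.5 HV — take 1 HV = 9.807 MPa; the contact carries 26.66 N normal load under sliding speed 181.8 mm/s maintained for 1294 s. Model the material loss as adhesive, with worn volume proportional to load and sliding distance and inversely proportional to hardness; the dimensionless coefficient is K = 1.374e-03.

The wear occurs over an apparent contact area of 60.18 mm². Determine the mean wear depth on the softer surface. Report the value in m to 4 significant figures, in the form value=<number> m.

value=1.232e-04 m

The algebra keeps full precision — intermediate values are shown rounded. Rounded just once, at four significant digits.
Sliding speed v = 181.8 mm/s = 0.1818 m/s. The distance L = v·t = 0.1818 m/s × 1294 s = 235.2 m.
Hardness H = 118.5 HV × 9.807 MPa/HV = 1162 MPa = 1.162e+09 Pa.
Contact area A = 60.18 mm² = 6.018e-05 m².
As SI base values: W = 26.66 N, H = 1.162e+09 Pa, K = 1.374e-03.
Wear volume V = K·W·L/H = 1.374e-03 · 26.66 · 235.2 / 1.162e+09 = 7.415e-09 m³.
Depth of wear h = V/A = 7.415e-09 / 6.018e-05 = 1.232e-04 m.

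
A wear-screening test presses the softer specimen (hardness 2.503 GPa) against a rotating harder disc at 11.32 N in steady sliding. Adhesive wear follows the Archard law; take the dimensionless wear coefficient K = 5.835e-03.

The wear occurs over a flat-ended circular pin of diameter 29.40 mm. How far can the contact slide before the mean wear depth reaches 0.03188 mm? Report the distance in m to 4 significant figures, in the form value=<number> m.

Intermediates appear rounded — each operation holds full precision. Rounded once at the end to 4 significant figures.
Hardness H = 2.503 GPa = 2.503e+09 Pa.
Pin diameter d = 29.40 mm = 0.02940 m. Contact area A = π·d²/4 = π·(0.02940 m)²/4 = 6.789e-04 m².
Depth limit h_lim = 0.03188 mm = 3.188e-05 m.
Working in SI base units: W = 11.32 N, H = 2.503e+09 Pa, K = 5.835e-03.
Volume at the limit: V_lim = h_lim·A = 3.188e-05 · 6.789e-04 = 2.164e-08 m³.
Inverting, life L = V_lim·H/(K·W) = 2.164e-08 · 2.503e+09 / (5.835e-03 · 11.32) = 820.1 m.

value=820.1 m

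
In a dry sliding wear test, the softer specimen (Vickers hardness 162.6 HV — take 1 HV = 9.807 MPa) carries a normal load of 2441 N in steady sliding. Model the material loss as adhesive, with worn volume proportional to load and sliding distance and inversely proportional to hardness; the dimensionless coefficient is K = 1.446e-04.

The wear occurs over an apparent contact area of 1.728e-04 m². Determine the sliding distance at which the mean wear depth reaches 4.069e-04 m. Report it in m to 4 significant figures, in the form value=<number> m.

value=317.7 m

Intermediate values are displayed rounded. All arithmetic carries full precision; rounded just once, at four significant digits.
Convert: Hardness H = 162.6 HV × 9.807 MPa/HV = 1595 MPa = 1.595e+09 Pa.
As SI base values: W = 2441 N, H = 1.595e+09 Pa, K = 1.446e-04.
Wearable volume V_lim = h_lim·A = 4.069e-04 · 1.728e-04 = 7.031e-08 m³.
Inverting, life L = V_lim·H/(K·W) = 7.031e-08 · 1.595e+09 / (1.446e-04 · 2441) = 317.7 m.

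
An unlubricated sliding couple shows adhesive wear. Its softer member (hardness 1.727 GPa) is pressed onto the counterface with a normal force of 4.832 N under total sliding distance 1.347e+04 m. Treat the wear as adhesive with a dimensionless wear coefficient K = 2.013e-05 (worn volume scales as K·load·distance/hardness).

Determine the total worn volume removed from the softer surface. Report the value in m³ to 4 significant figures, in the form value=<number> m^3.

The algebra runs at full precision — displayed values are rounded — rounded once at the end, at four significant figures.
Hardness H = 1.727 GPa = 1.727e+09 Pa.
As SI base values: W = 4.832 N, H = 1.727e+09 Pa, K = 2.013e-05.
Archard volume V = K·W·L/H = 2.013e-05 · 4.832 · 1.347e+04 / 1.727e+09 = 7.587e-10 m³.

value=7.587e-10 m^3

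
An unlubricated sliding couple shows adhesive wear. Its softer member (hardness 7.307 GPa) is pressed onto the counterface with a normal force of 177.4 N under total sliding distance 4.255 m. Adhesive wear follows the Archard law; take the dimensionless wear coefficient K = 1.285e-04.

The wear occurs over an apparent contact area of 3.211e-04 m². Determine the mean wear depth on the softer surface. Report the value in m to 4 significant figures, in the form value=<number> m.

value=4.134e-08 m

The intermediates are displayed rounded. All arithmetic maintains exact precision — rounded just once, at four significant digits.
Convert: Hardness H = 7.307 GPa = 7.307e+09 Pa.
In SI base units: W = 177.4 N, H = 7.307e+09 Pa, K = 1.285e-04.
Wear volume V = K·W·L/H = 1.285e-04 · 177.4 · 4.255 / 7.307e+09 = 1.327e-11 m³.
Average depth h = V/A = 1.327e-11 / 3.211e-04 = 4.134e-08 m.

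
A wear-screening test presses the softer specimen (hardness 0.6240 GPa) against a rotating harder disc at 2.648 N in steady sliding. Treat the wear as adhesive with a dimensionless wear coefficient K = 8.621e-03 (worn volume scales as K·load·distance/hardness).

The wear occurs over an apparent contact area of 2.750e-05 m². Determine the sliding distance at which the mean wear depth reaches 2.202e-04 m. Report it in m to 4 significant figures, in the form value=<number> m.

value=165.5 m

Displayed values are rounded, and all arithmetic runs at exact precision; rounded once at the end: 4 significant digits.
Hardness H = 0.6240 GPa = 6.240e+08 Pa.
SI base units throughout: W = 2.648 N, H = 6.240e+08 Pa, K = 8.621e-03.
Wearable volume V_lim = h_lim·A = 2.202e-04 · 2.750e-05 = 6.056e-09 m³.
Inverting, life L = V_lim·H/(K·W) = 6.056e-09 · 6.240e+08 / (8.621e-03 · 2.648) = 165.5 m.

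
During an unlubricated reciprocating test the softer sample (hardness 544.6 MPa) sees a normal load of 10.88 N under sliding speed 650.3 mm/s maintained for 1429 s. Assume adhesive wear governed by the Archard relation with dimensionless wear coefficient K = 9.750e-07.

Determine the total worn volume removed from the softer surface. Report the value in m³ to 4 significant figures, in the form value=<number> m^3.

value=1.810e-11 m^3

Every step maintains full float precision, and intermediates are printed rounded. Rounded once at the end, at four significant figures.
Sliding speed v = 650.3 mm/s = 0.6503 m/s. The distance L = v·t = 0.6503 m/s × 1429 s = 929.3 m.
Hardness H = 544.6 MPa = 5.446e+08 Pa.
In SI base units, W = 10.88 N, H = 5.446e+08 Pa, K = 9.750e-07.
Archard volume V = K·W·L/H = 9.750e-07 · 10.88 · 929.3 / 5.446e+08 = 1.810e-11 m³.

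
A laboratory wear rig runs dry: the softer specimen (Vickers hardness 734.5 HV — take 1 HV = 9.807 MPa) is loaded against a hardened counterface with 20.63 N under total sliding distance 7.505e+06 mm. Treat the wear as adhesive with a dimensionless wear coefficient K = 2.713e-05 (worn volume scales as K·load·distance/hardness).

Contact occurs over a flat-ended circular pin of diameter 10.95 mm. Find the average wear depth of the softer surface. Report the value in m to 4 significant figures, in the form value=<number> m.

value=6.192e-06 m

All working math runs at exact precision. Intermediate values are displayed rounded; rounded once at the end, at four significant figures.
Convert: Path length L = 7.505e+06 mm = 7505 m.
Convert: Hardness H = 734.5 HV × 9.807 MPa/HV = 7203 MPa = 7.203e+09 Pa.
Convert: Pin diameter d = 10.95 mm = 0.01095 m. Contact area A = π·d²/4 = π·(0.01095 m)²/4 = 9.417e-05 m².
In SI base units: W = 20.63 N, H = 7.203e+09 Pa, K = 2.713e-05.
Archard volume V = K·W·L/H = 2.713e-05 · 20.63 · 7505 / 7.203e+09 = 5.831e-10 m³.
Depth of wear h = V/A = 5.831e-10 / 9.417e-05 = 6.192e-06 m.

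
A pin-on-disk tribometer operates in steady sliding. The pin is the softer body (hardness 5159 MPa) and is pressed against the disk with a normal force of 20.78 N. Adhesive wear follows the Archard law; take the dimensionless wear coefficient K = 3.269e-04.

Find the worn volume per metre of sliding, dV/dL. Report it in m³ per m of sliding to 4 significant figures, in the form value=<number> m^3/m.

value=1.317e-12 m^3/m

The intermediates are shown rounded — the algebra maintains exact precision, and rounded just once to four significant figures.
Hardness H = 5159 MPa = 5.159e+09 Pa.
SI base units throughout: W = 20.78 N, H = 5.159e+09 Pa, K = 3.269e-04.
Wear rate dV/dL = K·W/H: 3.269e-04 · 20.78 / 5.159e+09 = 1.317e-12 m³/m.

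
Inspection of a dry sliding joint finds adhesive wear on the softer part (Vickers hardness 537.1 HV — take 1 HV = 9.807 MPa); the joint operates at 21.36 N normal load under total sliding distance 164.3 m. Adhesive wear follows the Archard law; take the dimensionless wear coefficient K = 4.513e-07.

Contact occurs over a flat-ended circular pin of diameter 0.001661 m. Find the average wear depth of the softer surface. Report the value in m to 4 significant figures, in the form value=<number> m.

value=1.388e-07 m

Printed values are rounded. All working math holds exact precision; rounded just once: four significant digits.
Convert: Hardness H = 537.1 HV × 9.807 MPa/HV = 5267 MPa = 5.267e+09 Pa.
Convert: Contact area A = π·d²/4 = π·(0.001661 m)²/4 = 2.167e-06 m².
In SI base units, W = 21.36 N, H = 5.267e+09 Pa, K = 4.513e-07.
Apply Archard: V = K·W·L/H = 4.513e-07 · 21.36 · 164.3 / 5.267e+09 = 3.007e-13 m³.
Wear depth h = V/A = 3.007e-13 / 2.167e-06 = 1.388e-07 m.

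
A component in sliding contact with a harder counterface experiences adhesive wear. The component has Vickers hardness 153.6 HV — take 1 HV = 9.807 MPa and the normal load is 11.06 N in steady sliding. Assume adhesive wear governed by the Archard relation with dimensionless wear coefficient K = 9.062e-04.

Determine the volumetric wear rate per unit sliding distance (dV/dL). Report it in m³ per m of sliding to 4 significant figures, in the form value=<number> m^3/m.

The algebra keeps full precision — intermediate values are shown rounded, and a single final rounding: 4 significant figures.
Convert: Hardness H = 153.6 HV × 9.807 MPa/HV = 1506 MPa = 1.506e+09 Pa.
Collected in SI base units: W = 11.06 N, H = 1.506e+09 Pa, K = 9.062e-04.
The wear rate dV/dL = K·W/H: 9.062e-04 · 11.06 / 1.506e+09 = 6.654e-12 m³/m.

value=6.654e-12 m^3/m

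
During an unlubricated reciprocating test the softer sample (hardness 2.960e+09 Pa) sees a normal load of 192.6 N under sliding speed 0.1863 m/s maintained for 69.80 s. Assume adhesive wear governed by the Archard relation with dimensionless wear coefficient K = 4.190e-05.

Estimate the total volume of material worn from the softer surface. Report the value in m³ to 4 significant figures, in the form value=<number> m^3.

value=3.545e-11 m^3

Intermediate values are printed rounded; each operation keeps full precision — a single final rounding, at 4 significant digits.
Convert: Total distance L = v·t = 0.1863 m/s × 69.80 s = 13.00 m.
In SI base units, W = 192.6 N, H = 2.960e+09 Pa, K = 4.190e-05.
Apply Archard: V = K·W·L/H = 4.190e-05 · 192.6 · 13.00 / 2.960e+09 = 3.545e-11 m³.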